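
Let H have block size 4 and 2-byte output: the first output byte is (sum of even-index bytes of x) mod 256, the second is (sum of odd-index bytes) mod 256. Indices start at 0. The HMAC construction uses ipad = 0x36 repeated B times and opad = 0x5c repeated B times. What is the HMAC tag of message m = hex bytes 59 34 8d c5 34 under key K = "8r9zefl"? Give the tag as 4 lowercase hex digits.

Key "8r9zefl" = 38 72 39 7a 65 66 6c is 7 bytes > B = 4, so hash it first: H(key) = 42 52, then zero-pad to 4 bytes: K' = 42 52 00 00.
K' ⊕ ipad = 74 64 36 36.  K' ⊕ opad = 1e 0e 5c 5c.
Inner input = (K'⊕ipad) ∥ m = 74 64 36 36 ∥ 59 34 8d c5 34.
Inner hash: even-index sum = 452 mod 256 = 196; odd-index sum = 403 mod 256 = 147 → c4 93.
Outer input = (K'⊕opad) ∥ inner = 1e 0e 5c 5c ∥ c4 93.
Outer hash (tag): even-index sum = 318 mod 256 = 62; odd-index sum = 253 mod 256 = 253 → 3e fd.

3efd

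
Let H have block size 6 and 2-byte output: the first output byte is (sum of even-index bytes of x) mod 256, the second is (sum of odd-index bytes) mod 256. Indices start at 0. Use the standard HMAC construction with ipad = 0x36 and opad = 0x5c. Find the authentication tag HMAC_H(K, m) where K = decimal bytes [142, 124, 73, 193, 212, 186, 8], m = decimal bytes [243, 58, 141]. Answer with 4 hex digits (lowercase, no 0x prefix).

18ca

Key decimal bytes [142, 124, 73, 193, 212, 186, 8] = 8e 7c 49 c1 d4 ba 08 is 7 bytes > B = 6, so hash it first: H(key) = b3 f7, then zero-pad to 6 bytes: K' = b3 f7 00 00 00 00.
K' ⊕ ipad = 85 c1 36 36 36 36.  K' ⊕ opad = ef ab 5c 5c 5c 5c.
Inner input = (K'⊕ipad) ∥ m = 85 c1 36 36 36 36 ∥ f3 3a 8d.
Inner hash: even-index sum = 625 mod 256 = 113; odd-index sum = 359 mod 256 = 103 → 71 67.
Outer input = (K'⊕opad) ∥ inner = ef ab 5c 5c 5c 5c ∥ 71 67.
Outer hash (tag): even-index sum = 536 mod 256 = 24; odd-index sum = 458 mod 256 = 202 → 18 ca.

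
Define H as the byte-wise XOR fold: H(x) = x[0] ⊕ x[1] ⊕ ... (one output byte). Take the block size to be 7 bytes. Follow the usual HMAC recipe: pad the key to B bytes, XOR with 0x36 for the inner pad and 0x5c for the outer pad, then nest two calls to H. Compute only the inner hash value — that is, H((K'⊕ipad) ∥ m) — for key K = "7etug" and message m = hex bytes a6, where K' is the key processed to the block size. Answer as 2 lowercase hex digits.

a4

Key "7etug" = 37 65 74 75 67 is 5 bytes ≤ B = 7; zero-pad to 7 bytes: K' = 37 65 74 75 67 00 00.
K' ⊕ ipad = 01 53 42 43 51 36 36.
Inner input = 01 53 42 43 51 36 36 ∥ a6.
Inner hash: XOR 01⊕53⊕42⊕43⊕51⊕36⊕36⊕a6 = a4.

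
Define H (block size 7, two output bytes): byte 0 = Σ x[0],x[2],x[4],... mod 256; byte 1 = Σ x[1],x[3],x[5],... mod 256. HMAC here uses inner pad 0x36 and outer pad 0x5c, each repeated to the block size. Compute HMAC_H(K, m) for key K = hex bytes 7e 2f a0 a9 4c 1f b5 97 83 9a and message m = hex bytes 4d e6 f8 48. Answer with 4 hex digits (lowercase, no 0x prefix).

e190

Key hex bytes 7e 2f a0 a9 4c 1f b5 97 83 9a is 10 bytes > B = 7, so hash it first: H(key) = a2 28, then zero-pad to 7 bytes: K' = a2 28 00 00 00 00 00.
K' ⊕ ipad = 94 1e 36 36 36 36 36.  K' ⊕ opad = fe 74 5c 5c 5c 5c 5c.
Inner input = (K'⊕ipad) ∥ m = 94 1e 36 36 36 36 36 ∥ 4d e6 f8 48.
Inner hash: even-index sum = 612 mod 256 = 100; odd-index sum = 463 mod 256 = 207 → 64 cf.
Outer input = (K'⊕opad) ∥ inner = fe 74 5c 5c 5c 5c 5c ∥ 64 cf.
Outer hash (tag): even-index sum = 737 mod 256 = 225; odd-index sum = 400 mod 256 = 144 → e1 90.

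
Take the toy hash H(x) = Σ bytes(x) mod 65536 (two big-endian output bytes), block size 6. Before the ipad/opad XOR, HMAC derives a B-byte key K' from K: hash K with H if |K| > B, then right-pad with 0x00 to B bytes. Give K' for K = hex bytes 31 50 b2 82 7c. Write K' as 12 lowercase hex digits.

3150b2827c00

Key hex bytes 31 50 b2 82 7c is 5 bytes ≤ B = 6; zero-pad to 6 bytes: K' = 31 50 b2 82 7c 00.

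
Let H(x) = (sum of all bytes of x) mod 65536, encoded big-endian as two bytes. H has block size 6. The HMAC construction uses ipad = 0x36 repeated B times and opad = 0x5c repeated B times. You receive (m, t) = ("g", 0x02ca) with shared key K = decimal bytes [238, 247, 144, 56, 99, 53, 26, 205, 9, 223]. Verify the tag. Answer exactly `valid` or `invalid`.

invalid

Key decimal bytes [238, 247, 144, 56, 99, 53, 26, 205, 9, 223] = ee f7 90 38 63 35 1a cd 09 df is 10 bytes > B = 6, so hash it first: H(key) = 05 14, then zero-pad to 6 bytes: K' = 05 14 00 00 00 00.
K' ⊕ ipad = 33 22 36 36 36 36; K' ⊕ opad = 59 48 5c 5c 5c 5c.
Inner hash: sum = 51+34+54+54+54+54+103 = 404 → 01 94.
Outer hash (recomputed tag): sum = 89+72+92+92+92+92+1+148 = 678 → 02 a6.
Recomputed tag = 02a6; claimed = 02ca → mismatch.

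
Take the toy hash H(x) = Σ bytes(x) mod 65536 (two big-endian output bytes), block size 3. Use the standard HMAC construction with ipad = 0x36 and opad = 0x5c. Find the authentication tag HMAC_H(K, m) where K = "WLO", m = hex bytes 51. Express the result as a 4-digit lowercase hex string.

00d4

Key "WLO" = 57 4c 4f is exactly B = 3 bytes: K' = 57 4c 4f.
K' ⊕ ipad = 61 7a 79.  K' ⊕ opad = 0b 10 13.
Inner input = (K'⊕ipad) ∥ m = 61 7a 79 ∥ 51.
Inner hash: sum = 97+122+121+81 = 421 → 01 a5.
Outer input = (K'⊕opad) ∥ inner = 0b 10 13 ∥ 01 a5.
Outer hash (tag): sum = 11+16+19+1+165 = 212 → 00 d4.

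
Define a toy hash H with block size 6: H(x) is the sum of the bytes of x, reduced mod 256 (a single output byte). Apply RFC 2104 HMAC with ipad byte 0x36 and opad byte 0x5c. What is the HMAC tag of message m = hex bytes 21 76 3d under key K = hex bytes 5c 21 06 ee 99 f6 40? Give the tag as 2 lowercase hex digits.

Key hex bytes 5c 21 06 ee 99 f6 40 is 7 bytes > B = 6, so hash it first: H(key) = 40, then zero-pad to 6 bytes: K' = 40 00 00 00 00 00.
K' ⊕ ipad = 76 36 36 36 36 36.  K' ⊕ opad = 1c 5c 5c 5c 5c 5c.
Inner input = (K'⊕ipad) ∥ m = 76 36 36 36 36 36 ∥ 21 76 3d.
Inner hash: sum = 118+54+54+54+54+54+33+118+61 = 600; mod 256 = 88 → 58.
Outer input = (K'⊕opad) ∥ inner = 1c 5c 5c 5c 5c 5c ∥ 58.
Outer hash (tag): sum = 28+92+92+92+92+92+88 = 576; mod 256 = 64 → 40.

40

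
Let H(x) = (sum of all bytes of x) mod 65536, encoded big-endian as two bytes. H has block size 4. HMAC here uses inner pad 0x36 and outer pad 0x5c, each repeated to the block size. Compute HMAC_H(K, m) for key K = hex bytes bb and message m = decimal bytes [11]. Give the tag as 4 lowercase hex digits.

Key hex bytes bb is 1 byte ≤ B = 4; zero-pad to 4 bytes: K' = bb 00 00 00.
K' ⊕ ipad = 8d 36 36 36.  K' ⊕ opad = e7 5c 5c 5c.
Inner input = (K'⊕ipad) ∥ m = 8d 36 36 36 ∥ 0b.
Inner hash: sum = 141+54+54+54+11 = 314 → 01 3a.
Outer input = (K'⊕opad) ∥ inner = e7 5c 5c 5c ∥ 01 3a.
Outer hash (tag): sum = 231+92+92+92+1+58 = 566 → 02 36.

0236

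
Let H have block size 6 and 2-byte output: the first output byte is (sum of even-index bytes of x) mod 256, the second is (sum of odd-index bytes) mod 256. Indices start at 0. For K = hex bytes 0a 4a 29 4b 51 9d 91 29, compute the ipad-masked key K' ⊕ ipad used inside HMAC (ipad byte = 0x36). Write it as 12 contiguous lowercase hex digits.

236d36363636

Key hex bytes 0a 4a 29 4b 51 9d 91 29 is 8 bytes > B = 6, so hash it first: H(key) = 15 5b, then zero-pad to 6 bytes: K' = 15 5b 00 00 00 00.
XOR each byte with 0x36: 15⊕36=23, 5b⊕36=6d, 00⊕36=36, 00⊕36=36, 00⊕36=36, 00⊕36=36.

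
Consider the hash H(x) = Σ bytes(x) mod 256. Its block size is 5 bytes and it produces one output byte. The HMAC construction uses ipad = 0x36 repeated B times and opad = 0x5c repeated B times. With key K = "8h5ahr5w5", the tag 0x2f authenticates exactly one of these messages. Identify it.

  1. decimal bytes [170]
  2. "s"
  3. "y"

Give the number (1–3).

2

Key "8h5ahr5w5" = 38 68 35 61 68 72 35 77 35 is 9 bytes > B = 5, so hash it first: H(key) = f1, then zero-pad to 5 bytes: K' = f1 00 00 00 00.
K' ⊕ ipad = c7 36 36 36 36; K' ⊕ opad = ad 5c 5c 5c 5c.
m1: inner = H(c7 36 36 36 36 aa) = 49; tag = H(ad 5c 5c 5c 5c 49) = 66
m2: inner = H(c7 36 36 36 36 73) = 12; tag = H(ad 5c 5c 5c 5c 12) = 2f ← matches
m3: inner = H(c7 36 36 36 36 79) = 18; tag = H(ad 5c 5c 5c 5c 18) = 35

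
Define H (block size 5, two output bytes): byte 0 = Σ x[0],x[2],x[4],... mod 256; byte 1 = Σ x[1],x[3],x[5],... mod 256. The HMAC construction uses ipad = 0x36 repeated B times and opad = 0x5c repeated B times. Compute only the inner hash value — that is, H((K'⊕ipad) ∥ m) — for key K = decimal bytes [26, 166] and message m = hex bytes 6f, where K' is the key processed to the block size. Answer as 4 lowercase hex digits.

Key decimal bytes [26, 166] = 1a a6 is 2 bytes ≤ B = 5; zero-pad to 5 bytes: K' = 1a a6 00 00 00.
K' ⊕ ipad = 2c 90 36 36 36.
Inner input = 2c 90 36 36 36 ∥ 6f.
Inner hash: even-index sum = 152 mod 256 = 152; odd-index sum = 309 mod 256 = 53 → 98 35.

9835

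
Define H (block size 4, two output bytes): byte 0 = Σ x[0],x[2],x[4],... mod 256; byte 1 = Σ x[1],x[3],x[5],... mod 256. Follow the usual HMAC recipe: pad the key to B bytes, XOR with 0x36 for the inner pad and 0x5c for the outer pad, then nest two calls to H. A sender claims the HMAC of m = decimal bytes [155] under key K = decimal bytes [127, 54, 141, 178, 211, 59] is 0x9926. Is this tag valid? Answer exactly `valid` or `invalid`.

Key decimal bytes [127, 54, 141, 178, 211, 59] = 7f 36 8d b2 d3 3b is 6 bytes > B = 4, so hash it first: H(key) = df 23, then zero-pad to 4 bytes: K' = df 23 00 00.
K' ⊕ ipad = e9 15 36 36; K' ⊕ opad = 83 7f 5c 5c.
Inner hash: even-index sum = 442 mod 256 = 186; odd-index sum = 75 mod 256 = 75 → ba 4b.
Outer hash (recomputed tag): even-index sum = 409 mod 256 = 153; odd-index sum = 294 mod 256 = 38 → 99 26.
Recomputed tag = 9926; claimed = 9926 → match.

valid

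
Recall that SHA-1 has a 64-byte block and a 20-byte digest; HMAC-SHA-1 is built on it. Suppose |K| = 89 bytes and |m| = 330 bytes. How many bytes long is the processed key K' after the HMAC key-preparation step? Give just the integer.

64

Key is 89 > 64 bytes, so it is hashed to 20 bytes then zero-padded to 64: |K'| = 64.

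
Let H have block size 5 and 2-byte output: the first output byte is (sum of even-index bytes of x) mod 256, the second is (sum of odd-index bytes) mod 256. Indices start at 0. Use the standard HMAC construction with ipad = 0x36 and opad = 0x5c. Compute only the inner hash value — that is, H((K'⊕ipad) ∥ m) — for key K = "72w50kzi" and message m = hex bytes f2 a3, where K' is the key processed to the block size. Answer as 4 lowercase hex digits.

7d35

Key "72w50kzi" = 37 32 77 35 30 6b 7a 69 is 8 bytes > B = 5, so hash it first: H(key) = 58 3b, then zero-pad to 5 bytes: K' = 58 3b 00 00 00.
K' ⊕ ipad = 6e 0d 36 36 36.
Inner input = 6e 0d 36 36 36 ∥ f2 a3.
Inner hash: even-index sum = 381 mod 256 = 125; odd-index sum = 309 mod 256 = 53 → 7d 35.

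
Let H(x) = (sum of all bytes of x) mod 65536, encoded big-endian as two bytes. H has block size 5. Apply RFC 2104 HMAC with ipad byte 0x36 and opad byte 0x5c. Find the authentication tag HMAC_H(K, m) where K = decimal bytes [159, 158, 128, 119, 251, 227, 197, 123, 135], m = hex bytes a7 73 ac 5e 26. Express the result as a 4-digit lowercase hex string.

Key decimal bytes [159, 158, 128, 119, 251, 227, 197, 123, 135] = 9f 9e 80 77 fb e3 c5 7b 87 is 9 bytes > B = 5, so hash it first: H(key) = 05 d9, then zero-pad to 5 bytes: K' = 05 d9 00 00 00.
K' ⊕ ipad = 33 ef 36 36 36.  K' ⊕ opad = 59 85 5c 5c 5c.
Inner input = (K'⊕ipad) ∥ m = 33 ef 36 36 36 ∥ a7 73 ac 5e 26.
Inner hash: sum = 51+239+54+54+54+167+115+172+94+38 = 1038 → 04 0e.
Outer input = (K'⊕opad) ∥ inner = 59 85 5c 5c 5c ∥ 04 0e.
Outer hash (tag): sum = 89+133+92+92+92+4+14 = 516 → 02 04.

0204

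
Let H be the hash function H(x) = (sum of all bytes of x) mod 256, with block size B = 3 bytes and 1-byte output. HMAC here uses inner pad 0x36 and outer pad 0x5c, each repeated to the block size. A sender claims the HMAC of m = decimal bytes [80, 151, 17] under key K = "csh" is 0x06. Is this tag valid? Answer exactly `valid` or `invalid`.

invalid

Key "csh" = 63 73 68 is exactly B = 3 bytes: K' = 63 73 68.
K' ⊕ ipad = 55 45 5e; K' ⊕ opad = 3f 2f 34.
Inner hash: sum = 85+69+94+80+151+17 = 496; mod 256 = 240 → f0.
Outer hash (recomputed tag): sum = 63+47+52+240 = 402; mod 256 = 146 → 92.
Recomputed tag = 92; claimed = 06 → mismatch.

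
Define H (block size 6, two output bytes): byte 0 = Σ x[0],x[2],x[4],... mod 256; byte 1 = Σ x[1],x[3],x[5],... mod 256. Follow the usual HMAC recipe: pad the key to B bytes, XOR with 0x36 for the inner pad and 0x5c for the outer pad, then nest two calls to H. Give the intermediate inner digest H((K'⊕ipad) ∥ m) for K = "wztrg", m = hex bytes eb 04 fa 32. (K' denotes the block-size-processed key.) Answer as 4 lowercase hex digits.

b9fc

Key "wztrg" = 77 7a 74 72 67 is 5 bytes ≤ B = 6; zero-pad to 6 bytes: K' = 77 7a 74 72 67 00.
K' ⊕ ipad = 41 4c 42 44 51 36.
Inner input = 41 4c 42 44 51 36 ∥ eb 04 fa 32.
Inner hash: even-index sum = 697 mod 256 = 185; odd-index sum = 252 mod 256 = 252 → b9 fc.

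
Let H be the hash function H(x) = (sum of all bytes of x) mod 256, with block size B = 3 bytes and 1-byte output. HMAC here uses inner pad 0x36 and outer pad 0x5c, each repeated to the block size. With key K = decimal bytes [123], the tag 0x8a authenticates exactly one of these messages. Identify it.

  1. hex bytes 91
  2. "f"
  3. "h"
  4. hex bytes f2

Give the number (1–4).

Key decimal bytes [123] = 7b is 1 byte ≤ B = 3; zero-pad to 3 bytes: K' = 7b 00 00.
K' ⊕ ipad = 4d 36 36; K' ⊕ opad = 27 5c 5c.
m1: inner = H(4d 36 36 91) = 4a; tag = H(27 5c 5c 4a) = 29
m2: inner = H(4d 36 36 66) = 1f; tag = H(27 5c 5c 1f) = fe
m3: inner = H(4d 36 36 68) = 21; tag = H(27 5c 5c 21) = 00
m4: inner = H(4d 36 36 f2) = ab; tag = H(27 5c 5c ab) = 8a ← matches

4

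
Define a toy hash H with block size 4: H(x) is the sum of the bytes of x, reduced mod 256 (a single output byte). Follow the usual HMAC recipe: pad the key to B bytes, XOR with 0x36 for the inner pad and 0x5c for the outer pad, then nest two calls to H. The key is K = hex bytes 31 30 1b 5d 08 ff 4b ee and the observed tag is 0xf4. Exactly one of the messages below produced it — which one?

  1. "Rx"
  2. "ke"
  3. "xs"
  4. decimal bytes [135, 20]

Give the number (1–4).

1

Key hex bytes 31 30 1b 5d 08 ff 4b ee is 8 bytes > B = 4, so hash it first: H(key) = 19, then zero-pad to 4 bytes: K' = 19 00 00 00.
K' ⊕ ipad = 2f 36 36 36; K' ⊕ opad = 45 5c 5c 5c.
m1: inner = H(2f 36 36 36 52 78) = 9b; tag = H(45 5c 5c 5c 9b) = f4 ← matches
m2: inner = H(2f 36 36 36 6b 65) = a1; tag = H(45 5c 5c 5c a1) = fa
m3: inner = H(2f 36 36 36 78 73) = bc; tag = H(45 5c 5c 5c bc) = 15
m4: inner = H(2f 36 36 36 87 14) = 6c; tag = H(45 5c 5c 5c 6c) = c5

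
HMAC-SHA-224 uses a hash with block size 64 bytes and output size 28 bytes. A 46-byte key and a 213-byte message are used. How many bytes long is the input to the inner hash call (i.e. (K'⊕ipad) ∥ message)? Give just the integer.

277

Key is 46 ≤ 64 bytes, zero-padded: |K'| = 64.
Inner input = (K'⊕ipad) ∥ m → 64 + 213 = 277 bytes.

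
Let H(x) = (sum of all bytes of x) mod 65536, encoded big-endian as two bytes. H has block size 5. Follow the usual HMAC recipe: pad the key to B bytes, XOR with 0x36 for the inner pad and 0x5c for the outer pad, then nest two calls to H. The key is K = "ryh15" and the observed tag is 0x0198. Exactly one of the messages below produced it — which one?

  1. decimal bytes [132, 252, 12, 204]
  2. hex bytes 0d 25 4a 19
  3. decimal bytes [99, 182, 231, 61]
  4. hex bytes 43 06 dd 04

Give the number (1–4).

3

Key "ryh15" = 72 79 68 31 35 is exactly B = 5 bytes: K' = 72 79 68 31 35.
K' ⊕ ipad = 44 4f 5e 07 03; K' ⊕ opad = 2e 25 34 6d 69.
m1: inner = H(44 4f 5e 07 03 84 fc 0c cc) = 03 53; tag = H(2e 25 34 6d 69 03 53) = 01b3
m2: inner = H(44 4f 5e 07 03 0d 25 4a 19) = 01 90; tag = H(2e 25 34 6d 69 01 90) = 01ee
m3: inner = H(44 4f 5e 07 03 63 b6 e7 3d) = 03 38; tag = H(2e 25 34 6d 69 03 38) = 0198 ← matches
m4: inner = H(44 4f 5e 07 03 43 06 dd 04) = 02 25; tag = H(2e 25 34 6d 69 02 25) = 0184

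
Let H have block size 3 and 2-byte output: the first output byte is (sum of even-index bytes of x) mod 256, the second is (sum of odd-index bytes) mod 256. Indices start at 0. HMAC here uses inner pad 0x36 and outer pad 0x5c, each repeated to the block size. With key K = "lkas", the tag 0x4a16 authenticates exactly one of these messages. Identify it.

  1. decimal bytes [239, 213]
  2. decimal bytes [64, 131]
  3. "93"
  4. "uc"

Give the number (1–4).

Key "lkas" = 6c 6b 61 73 is 4 bytes > B = 3, so hash it first: H(key) = cd de, then zero-pad to 3 bytes: K' = cd de 00.
K' ⊕ ipad = fb e8 36; K' ⊕ opad = 91 82 5c.
m1: inner = H(fb e8 36 ef d5) = 06 d7; tag = H(91 82 5c 06 d7) = c488
m2: inner = H(fb e8 36 40 83) = b4 28; tag = H(91 82 5c b4 28) = 1536
m3: inner = H(fb e8 36 39 33) = 64 21; tag = H(91 82 5c 64 21) = 0ee6
m4: inner = H(fb e8 36 75 63) = 94 5d; tag = H(91 82 5c 94 5d) = 4a16 ← matches

4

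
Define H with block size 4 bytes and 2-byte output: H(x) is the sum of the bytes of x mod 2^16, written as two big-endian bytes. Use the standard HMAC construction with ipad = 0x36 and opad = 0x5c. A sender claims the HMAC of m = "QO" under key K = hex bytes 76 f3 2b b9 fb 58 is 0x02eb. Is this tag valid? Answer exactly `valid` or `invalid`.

Key hex bytes 76 f3 2b b9 fb 58 is 6 bytes > B = 4, so hash it first: H(key) = 03 a0, then zero-pad to 4 bytes: K' = 03 a0 00 00.
K' ⊕ ipad = 35 96 36 36; K' ⊕ opad = 5f fc 5c 5c.
Inner hash: sum = 53+150+54+54+81+79 = 471 → 01 d7.
Outer hash (recomputed tag): sum = 95+252+92+92+1+215 = 747 → 02 eb.
Recomputed tag = 02eb; claimed = 02eb → match.

valid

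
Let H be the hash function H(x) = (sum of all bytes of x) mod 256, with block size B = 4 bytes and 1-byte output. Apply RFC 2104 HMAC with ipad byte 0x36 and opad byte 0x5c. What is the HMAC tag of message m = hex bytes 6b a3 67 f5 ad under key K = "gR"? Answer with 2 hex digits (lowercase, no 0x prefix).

39

Key "gR" = 67 52 is 2 bytes ≤ B = 4; zero-pad to 4 bytes: K' = 67 52 00 00.
K' ⊕ ipad = 51 64 36 36.  K' ⊕ opad = 3b 0e 5c 5c.
Inner input = (K'⊕ipad) ∥ m = 51 64 36 36 ∥ 6b a3 67 f5 ad.
Inner hash: sum = 81+100+54+54+107+163+103+245+173 = 1080; mod 256 = 56 → 38.
Outer input = (K'⊕opad) ∥ inner = 3b 0e 5c 5c ∥ 38.
Outer hash (tag): sum = 59+14+92+92+56 = 313; mod 256 = 57 → 39.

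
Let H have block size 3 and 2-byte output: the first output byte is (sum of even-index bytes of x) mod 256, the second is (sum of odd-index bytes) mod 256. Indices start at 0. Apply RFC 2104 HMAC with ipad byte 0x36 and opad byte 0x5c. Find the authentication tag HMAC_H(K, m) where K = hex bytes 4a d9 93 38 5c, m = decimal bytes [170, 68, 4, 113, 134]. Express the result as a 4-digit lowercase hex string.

Key hex bytes 4a d9 93 38 5c is 5 bytes > B = 3, so hash it first: H(key) = 39 11, then zero-pad to 3 bytes: K' = 39 11 00.
K' ⊕ ipad = 0f 27 36.  K' ⊕ opad = 65 4d 5c.
Inner input = (K'⊕ipad) ∥ m = 0f 27 36 ∥ aa 44 04 71 86.
Inner hash: even-index sum = 250 mod 256 = 250; odd-index sum = 347 mod 256 = 91 → fa 5b.
Outer input = (K'⊕opad) ∥ inner = 65 4d 5c ∥ fa 5b.
Outer hash (tag): even-index sum = 284 mod 256 = 28; odd-index sum = 327 mod 256 = 71 → 1c 47.

1c47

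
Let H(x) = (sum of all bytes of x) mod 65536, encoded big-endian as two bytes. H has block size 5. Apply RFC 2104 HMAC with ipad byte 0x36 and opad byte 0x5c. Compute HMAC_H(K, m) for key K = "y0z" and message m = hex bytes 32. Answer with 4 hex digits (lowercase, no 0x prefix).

01af

Key "y0z" = 79 30 7a is 3 bytes ≤ B = 5; zero-pad to 5 bytes: K' = 79 30 7a 00 00.
K' ⊕ ipad = 4f 06 4c 36 36.  K' ⊕ opad = 25 6c 26 5c 5c.
Inner input = (K'⊕ipad) ∥ m = 4f 06 4c 36 36 ∥ 32.
Inner hash: sum = 79+6+76+54+54+50 = 319 → 01 3f.
Outer input = (K'⊕opad) ∥ inner = 25 6c 26 5c 5c ∥ 01 3f.
Outer hash (tag): sum = 37+108+38+92+92+1+63 = 431 → 01 af.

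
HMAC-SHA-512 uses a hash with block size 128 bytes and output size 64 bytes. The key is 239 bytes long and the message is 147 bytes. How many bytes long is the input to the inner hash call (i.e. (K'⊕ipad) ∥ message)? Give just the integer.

275

Key is 239 > 128 bytes, so it is hashed to 64 bytes then zero-padded to 128: |K'| = 128.
Inner input = (K'⊕ipad) ∥ m → 128 + 147 = 275 bytes.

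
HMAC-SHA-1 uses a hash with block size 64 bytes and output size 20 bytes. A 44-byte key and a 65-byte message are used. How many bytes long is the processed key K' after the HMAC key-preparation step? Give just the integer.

64

Key is 44 ≤ 64 bytes, zero-padded: |K'| = 64.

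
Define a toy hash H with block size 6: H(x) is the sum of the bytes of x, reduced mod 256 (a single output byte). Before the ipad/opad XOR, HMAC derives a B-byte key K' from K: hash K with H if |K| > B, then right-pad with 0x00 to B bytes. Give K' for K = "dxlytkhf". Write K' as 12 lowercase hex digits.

6e0000000000

|K| = 8 > B = 6, so first hash the key.
H(K): sum = 100+120+108+121+116+107+104+102 = 878; mod 256 = 110 → 6e.
Zero-pad H(K) = 6e to 6 bytes: K' = 6e 00 00 00 00 00.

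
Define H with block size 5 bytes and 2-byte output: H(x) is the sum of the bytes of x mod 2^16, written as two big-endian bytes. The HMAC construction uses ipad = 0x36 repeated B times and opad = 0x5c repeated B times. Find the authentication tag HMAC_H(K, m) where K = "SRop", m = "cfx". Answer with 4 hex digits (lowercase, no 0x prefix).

01b9

Key "SRop" = 53 52 6f 70 is 4 bytes ≤ B = 5; zero-pad to 5 bytes: K' = 53 52 6f 70 00.
K' ⊕ ipad = 65 64 59 46 36.  K' ⊕ opad = 0f 0e 33 2c 5c.
Inner input = (K'⊕ipad) ∥ m = 65 64 59 46 36 ∥ 63 66 78.
Inner hash: sum = 101+100+89+70+54+99+102+120 = 735 → 02 df.
Outer input = (K'⊕opad) ∥ inner = 0f 0e 33 2c 5c ∥ 02 df.
Outer hash (tag): sum = 15+14+51+44+92+2+223 = 441 → 01 b9.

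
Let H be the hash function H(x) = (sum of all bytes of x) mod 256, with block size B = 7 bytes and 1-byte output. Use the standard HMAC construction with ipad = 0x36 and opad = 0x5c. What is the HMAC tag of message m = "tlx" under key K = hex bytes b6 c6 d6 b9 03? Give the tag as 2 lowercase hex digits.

e2

Key hex bytes b6 c6 d6 b9 03 is 5 bytes ≤ B = 7; zero-pad to 7 bytes: K' = b6 c6 d6 b9 03 00 00.
K' ⊕ ipad = 80 f0 e0 8f 35 36 36.  K' ⊕ opad = ea 9a 8a e5 5f 5c 5c.
Inner input = (K'⊕ipad) ∥ m = 80 f0 e0 8f 35 36 36 ∥ 74 6c 78.
Inner hash: sum = 128+240+224+143+53+54+54+116+108+120 = 1240; mod 256 = 216 → d8.
Outer input = (K'⊕opad) ∥ inner = ea 9a 8a e5 5f 5c 5c ∥ d8.
Outer hash (tag): sum = 234+154+138+229+95+92+92+216 = 1250; mod 256 = 226 → e2.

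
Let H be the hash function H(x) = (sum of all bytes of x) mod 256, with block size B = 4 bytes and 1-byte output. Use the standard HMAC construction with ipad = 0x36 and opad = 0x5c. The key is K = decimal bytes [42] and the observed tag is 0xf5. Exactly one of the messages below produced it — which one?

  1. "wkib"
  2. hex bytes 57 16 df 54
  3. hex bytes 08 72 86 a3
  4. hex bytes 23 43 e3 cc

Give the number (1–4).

Key decimal bytes [42] = 2a is 1 byte ≤ B = 4; zero-pad to 4 bytes: K' = 2a 00 00 00.
K' ⊕ ipad = 1c 36 36 36; K' ⊕ opad = 76 5c 5c 5c.
m1: inner = H(1c 36 36 36 77 6b 69 62) = 6b; tag = H(76 5c 5c 5c 6b) = f5 ← matches
m2: inner = H(1c 36 36 36 57 16 df 54) = 5e; tag = H(76 5c 5c 5c 5e) = e8
m3: inner = H(1c 36 36 36 08 72 86 a3) = 61; tag = H(76 5c 5c 5c 61) = eb
m4: inner = H(1c 36 36 36 23 43 e3 cc) = d3; tag = H(76 5c 5c 5c d3) = 5d

1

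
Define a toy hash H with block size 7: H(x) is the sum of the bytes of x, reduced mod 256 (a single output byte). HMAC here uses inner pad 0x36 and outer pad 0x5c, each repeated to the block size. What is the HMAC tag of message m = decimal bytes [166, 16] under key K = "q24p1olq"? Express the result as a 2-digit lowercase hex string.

Key "q24p1olq" = 71 32 34 70 31 6f 6c 71 is 8 bytes > B = 7, so hash it first: H(key) = c4, then zero-pad to 7 bytes: K' = c4 00 00 00 00 00 00.
K' ⊕ ipad = f2 36 36 36 36 36 36.  K' ⊕ opad = 98 5c 5c 5c 5c 5c 5c.
Inner input = (K'⊕ipad) ∥ m = f2 36 36 36 36 36 36 ∥ a6 10.
Inner hash: sum = 242+54+54+54+54+54+54+166+16 = 748; mod 256 = 236 → ec.
Outer input = (K'⊕opad) ∥ inner = 98 5c 5c 5c 5c 5c 5c ∥ ec.
Outer hash (tag): sum = 152+92+92+92+92+92+92+236 = 940; mod 256 = 172 → ac.

ac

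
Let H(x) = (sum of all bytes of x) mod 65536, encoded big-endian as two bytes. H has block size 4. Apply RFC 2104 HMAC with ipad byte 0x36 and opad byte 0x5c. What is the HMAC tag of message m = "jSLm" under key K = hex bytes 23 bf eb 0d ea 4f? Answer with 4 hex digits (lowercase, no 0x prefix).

Key hex bytes 23 bf eb 0d ea 4f is 6 bytes > B = 4, so hash it first: H(key) = 03 13, then zero-pad to 4 bytes: K' = 03 13 00 00.
K' ⊕ ipad = 35 25 36 36.  K' ⊕ opad = 5f 4f 5c 5c.
Inner input = (K'⊕ipad) ∥ m = 35 25 36 36 ∥ 6a 53 4c 6d.
Inner hash: sum = 53+37+54+54+106+83+76+109 = 572 → 02 3c.
Outer input = (K'⊕opad) ∥ inner = 5f 4f 5c 5c ∥ 02 3c.
Outer hash (tag): sum = 95+79+92+92+2+60 = 420 → 01 a4.

01a4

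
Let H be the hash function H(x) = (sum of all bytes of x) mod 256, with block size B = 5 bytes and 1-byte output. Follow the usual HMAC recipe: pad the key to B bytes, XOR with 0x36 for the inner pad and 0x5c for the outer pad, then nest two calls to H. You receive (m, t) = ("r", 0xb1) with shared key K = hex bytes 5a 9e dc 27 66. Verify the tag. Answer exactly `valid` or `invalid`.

invalid

Key hex bytes 5a 9e dc 27 66 is exactly B = 5 bytes: K' = 5a 9e dc 27 66.
K' ⊕ ipad = 6c a8 ea 11 50; K' ⊕ opad = 06 c2 80 7b 3a.
Inner hash: sum = 108+168+234+17+80+114 = 721; mod 256 = 209 → d1.
Outer hash (recomputed tag): sum = 6+194+128+123+58+209 = 718; mod 256 = 206 → ce.
Recomputed tag = ce; claimed = b1 → mismatch.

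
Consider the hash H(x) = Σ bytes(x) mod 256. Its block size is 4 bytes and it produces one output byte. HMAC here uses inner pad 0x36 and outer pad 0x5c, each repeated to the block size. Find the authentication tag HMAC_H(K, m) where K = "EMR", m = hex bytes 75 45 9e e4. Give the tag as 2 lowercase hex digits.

Key "EMR" = 45 4d 52 is 3 bytes ≤ B = 4; zero-pad to 4 bytes: K' = 45 4d 52 00.
K' ⊕ ipad = 73 7b 64 36.  K' ⊕ opad = 19 11 0e 5c.
Inner input = (K'⊕ipad) ∥ m = 73 7b 64 36 ∥ 75 45 9e e4.
Inner hash: sum = 115+123+100+54+117+69+158+228 = 964; mod 256 = 196 → c4.
Outer input = (K'⊕opad) ∥ inner = 19 11 0e 5c ∥ c4.
Outer hash (tag): sum = 25+17+14+92+196 = 344; mod 256 = 88 → 58.

58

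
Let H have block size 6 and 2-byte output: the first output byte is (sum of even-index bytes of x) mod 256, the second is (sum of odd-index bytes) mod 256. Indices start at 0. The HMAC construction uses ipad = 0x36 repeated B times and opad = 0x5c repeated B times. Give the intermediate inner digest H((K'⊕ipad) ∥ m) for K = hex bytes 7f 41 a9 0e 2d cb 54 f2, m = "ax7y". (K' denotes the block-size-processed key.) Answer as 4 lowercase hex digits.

Key hex bytes 7f 41 a9 0e 2d cb 54 f2 is 8 bytes > B = 6, so hash it first: H(key) = a9 0c, then zero-pad to 6 bytes: K' = a9 0c 00 00 00 00.
K' ⊕ ipad = 9f 3a 36 36 36 36.
Inner input = 9f 3a 36 36 36 36 ∥ 61 78 37 79.
Inner hash: even-index sum = 419 mod 256 = 163; odd-index sum = 407 mod 256 = 151 → a3 97.

a397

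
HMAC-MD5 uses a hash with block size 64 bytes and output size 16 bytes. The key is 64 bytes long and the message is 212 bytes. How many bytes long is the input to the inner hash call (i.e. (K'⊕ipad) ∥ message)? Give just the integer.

Key is 64 ≤ 64 bytes, zero-padded: |K'| = 64.
Inner input = (K'⊕ipad) ∥ m → 64 + 212 = 276 bytes.

276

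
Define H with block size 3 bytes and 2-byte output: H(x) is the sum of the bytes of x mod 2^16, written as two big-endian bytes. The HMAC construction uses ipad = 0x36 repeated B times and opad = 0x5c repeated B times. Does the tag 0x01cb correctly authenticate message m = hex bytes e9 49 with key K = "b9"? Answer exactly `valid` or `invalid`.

Key "b9" = 62 39 is 2 bytes ≤ B = 3; zero-pad to 3 bytes: K' = 62 39 00.
K' ⊕ ipad = 54 0f 36; K' ⊕ opad = 3e 65 5c.
Inner hash: sum = 84+15+54+233+73 = 459 → 01 cb.
Outer hash (recomputed tag): sum = 62+101+92+1+203 = 459 → 01 cb.
Recomputed tag = 01cb; claimed = 01cb → match.

valid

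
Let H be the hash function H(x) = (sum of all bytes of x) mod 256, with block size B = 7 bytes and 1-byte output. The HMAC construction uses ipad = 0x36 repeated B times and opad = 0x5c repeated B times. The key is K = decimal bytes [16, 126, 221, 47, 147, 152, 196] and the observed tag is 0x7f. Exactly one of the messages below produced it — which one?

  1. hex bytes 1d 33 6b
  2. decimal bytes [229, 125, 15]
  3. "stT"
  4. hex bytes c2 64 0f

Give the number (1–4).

Key decimal bytes [16, 126, 221, 47, 147, 152, 196] = 10 7e dd 2f 93 98 c4 is exactly B = 7 bytes: K' = 10 7e dd 2f 93 98 c4.
K' ⊕ ipad = 26 48 eb 19 a5 ae f2; K' ⊕ opad = 4c 22 81 73 cf c4 98.
m1: inner = H(26 48 eb 19 a5 ae f2 1d 33 6b) = 72; tag = H(4c 22 81 73 cf c4 98 72) = ff
m2: inner = H(26 48 eb 19 a5 ae f2 e5 7d 0f) = 28; tag = H(4c 22 81 73 cf c4 98 28) = b5
m3: inner = H(26 48 eb 19 a5 ae f2 73 74 54) = f2; tag = H(4c 22 81 73 cf c4 98 f2) = 7f ← matches
m4: inner = H(26 48 eb 19 a5 ae f2 c2 64 0f) = ec; tag = H(4c 22 81 73 cf c4 98 ec) = 79

3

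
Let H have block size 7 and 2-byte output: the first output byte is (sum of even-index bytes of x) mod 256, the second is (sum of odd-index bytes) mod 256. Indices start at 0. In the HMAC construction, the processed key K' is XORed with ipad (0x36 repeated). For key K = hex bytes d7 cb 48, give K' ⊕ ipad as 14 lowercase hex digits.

e1fd7e36363636

Key hex bytes d7 cb 48 is 3 bytes ≤ B = 7; zero-pad to 7 bytes: K' = d7 cb 48 00 00 00 00.
XOR each byte with 0x36: d7⊕36=e1, cb⊕36=fd, 48⊕36=7e, 00⊕36=36, 00⊕36=36, 00⊕36=36, 00⊕36=36.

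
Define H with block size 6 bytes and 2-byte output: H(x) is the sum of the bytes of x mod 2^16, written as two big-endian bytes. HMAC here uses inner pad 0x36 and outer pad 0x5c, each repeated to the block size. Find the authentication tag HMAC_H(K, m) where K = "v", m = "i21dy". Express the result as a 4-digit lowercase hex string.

Key "v" = 76 is 1 byte ≤ B = 6; zero-pad to 6 bytes: K' = 76 00 00 00 00 00.
K' ⊕ ipad = 40 36 36 36 36 36.  K' ⊕ opad = 2a 5c 5c 5c 5c 5c.
Inner input = (K'⊕ipad) ∥ m = 40 36 36 36 36 36 ∥ 69 32 31 64 79.
Inner hash: sum = 64+54+54+54+54+54+105+50+49+100+121 = 759 → 02 f7.
Outer input = (K'⊕opad) ∥ inner = 2a 5c 5c 5c 5c 5c ∥ 02 f7.
Outer hash (tag): sum = 42+92+92+92+92+92+2+247 = 751 → 02 ef.

02ef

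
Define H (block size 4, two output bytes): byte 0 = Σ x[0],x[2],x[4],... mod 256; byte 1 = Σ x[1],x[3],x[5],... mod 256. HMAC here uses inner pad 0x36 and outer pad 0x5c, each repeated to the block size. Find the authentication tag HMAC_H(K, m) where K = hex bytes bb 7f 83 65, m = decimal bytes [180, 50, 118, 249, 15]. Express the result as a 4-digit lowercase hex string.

Key hex bytes bb 7f 83 65 is exactly B = 4 bytes: K' = bb 7f 83 65.
K' ⊕ ipad = 8d 49 b5 53.  K' ⊕ opad = e7 23 df 39.
Inner input = (K'⊕ipad) ∥ m = 8d 49 b5 53 ∥ b4 32 76 f9 0f.
Inner hash: even-index sum = 635 mod 256 = 123; odd-index sum = 455 mod 256 = 199 → 7b c7.
Outer input = (K'⊕opad) ∥ inner = e7 23 df 39 ∥ 7b c7.
Outer hash (tag): even-index sum = 577 mod 256 = 65; odd-index sum = 291 mod 256 = 35 → 41 23.

4123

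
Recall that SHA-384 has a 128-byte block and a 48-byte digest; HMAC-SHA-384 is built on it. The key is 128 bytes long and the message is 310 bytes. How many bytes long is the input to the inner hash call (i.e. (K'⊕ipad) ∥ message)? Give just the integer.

438

Key is 128 ≤ 128 bytes, zero-padded: |K'| = 128.
Inner input = (K'⊕ipad) ∥ m → 128 + 310 = 438 bytes.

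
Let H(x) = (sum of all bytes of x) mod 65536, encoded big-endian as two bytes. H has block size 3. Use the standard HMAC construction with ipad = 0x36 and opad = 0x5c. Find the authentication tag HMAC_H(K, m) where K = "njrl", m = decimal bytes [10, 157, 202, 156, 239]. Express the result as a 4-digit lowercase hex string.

Key "njrl" = 6e 6a 72 6c is 4 bytes > B = 3, so hash it first: H(key) = 01 b6, then zero-pad to 3 bytes: K' = 01 b6 00.
K' ⊕ ipad = 37 80 36.  K' ⊕ opad = 5d ea 5c.
Inner input = (K'⊕ipad) ∥ m = 37 80 36 ∥ 0a 9d ca 9c ef.
Inner hash: sum = 55+128+54+10+157+202+156+239 = 1001 → 03 e9.
Outer input = (K'⊕opad) ∥ inner = 5d ea 5c ∥ 03 e9.
Outer hash (tag): sum = 93+234+92+3+233 = 655 → 02 8f.

028f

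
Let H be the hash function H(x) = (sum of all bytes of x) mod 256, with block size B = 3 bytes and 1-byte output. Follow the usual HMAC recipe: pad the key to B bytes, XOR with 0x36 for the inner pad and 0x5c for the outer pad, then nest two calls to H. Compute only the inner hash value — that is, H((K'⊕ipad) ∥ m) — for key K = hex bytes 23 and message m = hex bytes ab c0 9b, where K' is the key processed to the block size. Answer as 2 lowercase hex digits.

Key hex bytes 23 is 1 byte ≤ B = 3; zero-pad to 3 bytes: K' = 23 00 00.
K' ⊕ ipad = 15 36 36.
Inner input = 15 36 36 ∥ ab c0 9b.
Inner hash: sum = 21+54+54+171+192+155 = 647; mod 256 = 135 → 87.

87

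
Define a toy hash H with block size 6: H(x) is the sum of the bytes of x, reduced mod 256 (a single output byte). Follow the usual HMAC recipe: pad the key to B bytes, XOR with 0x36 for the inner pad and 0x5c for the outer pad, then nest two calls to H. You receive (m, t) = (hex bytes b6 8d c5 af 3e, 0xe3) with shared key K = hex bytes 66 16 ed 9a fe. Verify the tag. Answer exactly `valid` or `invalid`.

valid

Key hex bytes 66 16 ed 9a fe is 5 bytes ≤ B = 6; zero-pad to 6 bytes: K' = 66 16 ed 9a fe 00.
K' ⊕ ipad = 50 20 db ac c8 36; K' ⊕ opad = 3a 4a b1 c6 a2 5c.
Inner hash: sum = 80+32+219+172+200+54+182+141+197+175+62 = 1514; mod 256 = 234 → ea.
Outer hash (recomputed tag): sum = 58+74+177+198+162+92+234 = 995; mod 256 = 227 → e3.
Recomputed tag = e3; claimed = e3 → match.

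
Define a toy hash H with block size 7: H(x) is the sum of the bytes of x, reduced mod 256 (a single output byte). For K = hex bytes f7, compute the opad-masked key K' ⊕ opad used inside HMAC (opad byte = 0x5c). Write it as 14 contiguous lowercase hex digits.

ab5c5c5c5c5c5c

Key hex bytes f7 is 1 byte ≤ B = 7; zero-pad to 7 bytes: K' = f7 00 00 00 00 00 00.
XOR each byte with 0x5c: f7⊕5c=ab, 00⊕5c=5c, 00⊕5c=5c, 00⊕5c=5c, 00⊕5c=5c, 00⊕5c=5c, 00⊕5c=5c.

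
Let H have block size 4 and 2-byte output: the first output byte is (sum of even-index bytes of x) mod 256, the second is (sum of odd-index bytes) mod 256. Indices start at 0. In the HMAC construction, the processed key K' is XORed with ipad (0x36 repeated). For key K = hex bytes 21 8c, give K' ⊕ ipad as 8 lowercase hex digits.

17ba3636

Key hex bytes 21 8c is 2 bytes ≤ B = 4; zero-pad to 4 bytes: K' = 21 8c 00 00.
XOR each byte with 0x36: 21⊕36=17, 8c⊕36=ba, 00⊕36=36, 00⊕36=36.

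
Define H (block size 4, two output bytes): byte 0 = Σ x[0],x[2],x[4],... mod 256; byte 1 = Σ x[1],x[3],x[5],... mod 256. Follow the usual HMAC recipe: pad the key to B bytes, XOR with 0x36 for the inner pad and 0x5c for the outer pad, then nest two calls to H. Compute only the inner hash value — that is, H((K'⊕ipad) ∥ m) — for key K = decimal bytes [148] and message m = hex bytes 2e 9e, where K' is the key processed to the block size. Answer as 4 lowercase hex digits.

060a

Key decimal bytes [148] = 94 is 1 byte ≤ B = 4; zero-pad to 4 bytes: K' = 94 00 00 00.
K' ⊕ ipad = a2 36 36 36.
Inner input = a2 36 36 36 ∥ 2e 9e.
Inner hash: even-index sum = 262 mod 256 = 6; odd-index sum = 266 mod 256 = 10 → 06 0a.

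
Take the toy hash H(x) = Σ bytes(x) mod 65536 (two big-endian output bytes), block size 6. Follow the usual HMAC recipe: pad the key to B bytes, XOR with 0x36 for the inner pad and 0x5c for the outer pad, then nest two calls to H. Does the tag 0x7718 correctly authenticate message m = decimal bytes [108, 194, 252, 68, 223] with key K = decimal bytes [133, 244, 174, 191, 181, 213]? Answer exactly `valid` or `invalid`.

invalid

Key decimal bytes [133, 244, 174, 191, 181, 213] = 85 f4 ae bf b5 d5 is exactly B = 6 bytes: K' = 85 f4 ae bf b5 d5.
K' ⊕ ipad = b3 c2 98 89 83 e3; K' ⊕ opad = d9 a8 f2 e3 e9 89.
Inner hash: sum = 179+194+152+137+131+227+108+194+252+68+223 = 1865 → 07 49.
Outer hash (recomputed tag): sum = 217+168+242+227+233+137+7+73 = 1304 → 05 18.
Recomputed tag = 0518; claimed = 7718 → mismatch.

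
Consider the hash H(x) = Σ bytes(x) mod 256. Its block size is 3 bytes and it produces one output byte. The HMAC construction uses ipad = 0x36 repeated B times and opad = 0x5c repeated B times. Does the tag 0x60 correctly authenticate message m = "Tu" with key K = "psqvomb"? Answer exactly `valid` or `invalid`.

invalid

Key "psqvomb" = 70 73 71 76 6f 6d 62 is 7 bytes > B = 3, so hash it first: H(key) = 08, then zero-pad to 3 bytes: K' = 08 00 00.
K' ⊕ ipad = 3e 36 36; K' ⊕ opad = 54 5c 5c.
Inner hash: sum = 62+54+54+84+117 = 371; mod 256 = 115 → 73.
Outer hash (recomputed tag): sum = 84+92+92+115 = 383; mod 256 = 127 → 7f.
Recomputed tag = 7f; claimed = 60 → mismatch.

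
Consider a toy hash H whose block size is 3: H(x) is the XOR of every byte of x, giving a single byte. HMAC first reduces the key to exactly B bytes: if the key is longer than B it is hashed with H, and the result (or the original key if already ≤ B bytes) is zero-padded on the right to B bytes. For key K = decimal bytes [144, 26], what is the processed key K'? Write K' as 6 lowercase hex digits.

Key decimal bytes [144, 26] = 90 1a is 2 bytes ≤ B = 3; zero-pad to 3 bytes: K' = 90 1a 00.

901a00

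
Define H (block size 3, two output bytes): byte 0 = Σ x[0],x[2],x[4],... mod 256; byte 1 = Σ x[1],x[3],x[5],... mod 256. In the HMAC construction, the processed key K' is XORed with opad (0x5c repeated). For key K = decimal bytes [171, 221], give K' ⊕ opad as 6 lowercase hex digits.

f7815c

Key decimal bytes [171, 221] = ab dd is 2 bytes ≤ B = 3; zero-pad to 3 bytes: K' = ab dd 00.
XOR each byte with 0x5c: ab⊕5c=f7, dd⊕5c=81, 00⊕5c=5c.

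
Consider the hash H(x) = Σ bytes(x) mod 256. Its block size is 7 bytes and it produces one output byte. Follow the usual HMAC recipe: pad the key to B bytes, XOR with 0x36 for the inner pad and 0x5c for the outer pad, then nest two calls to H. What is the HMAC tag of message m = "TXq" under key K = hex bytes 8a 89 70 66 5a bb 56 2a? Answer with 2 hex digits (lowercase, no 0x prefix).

f3

Key hex bytes 8a 89 70 66 5a bb 56 2a is 8 bytes > B = 7, so hash it first: H(key) = 7e, then zero-pad to 7 bytes: K' = 7e 00 00 00 00 00 00.
K' ⊕ ipad = 48 36 36 36 36 36 36.  K' ⊕ opad = 22 5c 5c 5c 5c 5c 5c.
Inner input = (K'⊕ipad) ∥ m = 48 36 36 36 36 36 36 ∥ 54 58 71.
Inner hash: sum = 72+54+54+54+54+54+54+84+88+113 = 681; mod 256 = 169 → a9.
Outer input = (K'⊕opad) ∥ inner = 22 5c 5c 5c 5c 5c 5c ∥ a9.
Outer hash (tag): sum = 34+92+92+92+92+92+92+169 = 755; mod 256 = 243 → f3.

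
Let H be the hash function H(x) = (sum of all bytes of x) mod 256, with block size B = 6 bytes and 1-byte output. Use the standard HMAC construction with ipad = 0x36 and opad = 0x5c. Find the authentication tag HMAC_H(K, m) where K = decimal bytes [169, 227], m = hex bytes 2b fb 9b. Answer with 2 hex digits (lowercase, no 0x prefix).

31

Key decimal bytes [169, 227] = a9 e3 is 2 bytes ≤ B = 6; zero-pad to 6 bytes: K' = a9 e3 00 00 00 00.
K' ⊕ ipad = 9f d5 36 36 36 36.  K' ⊕ opad = f5 bf 5c 5c 5c 5c.
Inner input = (K'⊕ipad) ∥ m = 9f d5 36 36 36 36 ∥ 2b fb 9b.
Inner hash: sum = 159+213+54+54+54+54+43+251+155 = 1037; mod 256 = 13 → 0d.
Outer input = (K'⊕opad) ∥ inner = f5 bf 5c 5c 5c 5c ∥ 0d.
Outer hash (tag): sum = 245+191+92+92+92+92+13 = 817; mod 256 = 49 → 31.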